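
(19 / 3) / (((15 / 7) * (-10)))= -133 / 450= -0.30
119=119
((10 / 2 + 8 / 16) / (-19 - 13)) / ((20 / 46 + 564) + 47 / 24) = -759 / 2501192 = -0.00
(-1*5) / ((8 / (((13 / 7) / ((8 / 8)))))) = -1.16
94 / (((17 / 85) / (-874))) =-410780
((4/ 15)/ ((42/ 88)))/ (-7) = -176/ 2205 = -0.08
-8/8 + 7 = 6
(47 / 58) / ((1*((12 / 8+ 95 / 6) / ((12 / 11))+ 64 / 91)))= 38493 / 788162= 0.05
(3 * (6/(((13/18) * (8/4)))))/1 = 12.46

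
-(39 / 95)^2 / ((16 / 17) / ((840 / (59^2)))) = -542997 / 12566410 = -0.04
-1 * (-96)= 96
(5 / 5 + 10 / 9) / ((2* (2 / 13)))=247 / 36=6.86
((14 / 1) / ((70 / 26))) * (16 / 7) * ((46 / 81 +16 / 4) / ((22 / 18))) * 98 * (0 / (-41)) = 0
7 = 7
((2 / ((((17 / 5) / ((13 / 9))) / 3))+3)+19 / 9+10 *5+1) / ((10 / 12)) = 3590 / 51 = 70.39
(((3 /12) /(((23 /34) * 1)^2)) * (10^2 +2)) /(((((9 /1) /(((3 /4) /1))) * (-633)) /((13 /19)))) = -63869 /12724566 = -0.01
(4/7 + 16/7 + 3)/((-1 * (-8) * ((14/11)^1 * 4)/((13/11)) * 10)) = 533/31360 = 0.02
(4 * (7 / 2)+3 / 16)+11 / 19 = 4489 / 304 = 14.77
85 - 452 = -367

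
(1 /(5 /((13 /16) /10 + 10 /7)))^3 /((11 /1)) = 4835382371 /1931776000000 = 0.00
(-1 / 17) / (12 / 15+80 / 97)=-485 / 13396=-0.04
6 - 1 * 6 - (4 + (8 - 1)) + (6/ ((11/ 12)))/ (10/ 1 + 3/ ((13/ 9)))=-18061/ 1727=-10.46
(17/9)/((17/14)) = 14/9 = 1.56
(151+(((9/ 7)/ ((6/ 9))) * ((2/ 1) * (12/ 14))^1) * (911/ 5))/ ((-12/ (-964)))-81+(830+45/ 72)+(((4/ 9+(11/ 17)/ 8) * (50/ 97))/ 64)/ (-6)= 342195226595449/ 5584965120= 61270.79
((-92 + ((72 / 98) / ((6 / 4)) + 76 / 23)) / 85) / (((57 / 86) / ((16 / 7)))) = -2399744 / 670565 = -3.58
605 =605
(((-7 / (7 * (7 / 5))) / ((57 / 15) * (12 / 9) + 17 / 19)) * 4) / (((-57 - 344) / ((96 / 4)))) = 136800 / 4769093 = 0.03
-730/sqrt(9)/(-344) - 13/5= -4883/2580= -1.89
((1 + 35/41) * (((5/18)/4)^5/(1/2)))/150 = 2375/59498717184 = 0.00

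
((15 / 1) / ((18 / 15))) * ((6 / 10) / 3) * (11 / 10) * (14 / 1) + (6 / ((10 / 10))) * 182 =2261 / 2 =1130.50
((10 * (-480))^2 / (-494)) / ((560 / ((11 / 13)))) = -1584000 / 22477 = -70.47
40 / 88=5 / 11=0.45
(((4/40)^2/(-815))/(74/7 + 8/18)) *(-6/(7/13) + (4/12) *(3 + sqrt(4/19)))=639/56561000-21 *sqrt(19)/537329500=0.00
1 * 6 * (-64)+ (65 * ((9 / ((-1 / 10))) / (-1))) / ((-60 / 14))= -1749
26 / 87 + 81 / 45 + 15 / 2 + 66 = 65771 / 870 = 75.60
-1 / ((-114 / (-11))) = -11 / 114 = -0.10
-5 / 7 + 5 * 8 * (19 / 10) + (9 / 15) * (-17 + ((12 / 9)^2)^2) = 63298 / 945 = 66.98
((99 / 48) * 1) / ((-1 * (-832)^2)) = -0.00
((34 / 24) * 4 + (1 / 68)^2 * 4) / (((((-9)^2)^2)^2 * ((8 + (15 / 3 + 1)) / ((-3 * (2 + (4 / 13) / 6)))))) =-196550 / 3396257146737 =-0.00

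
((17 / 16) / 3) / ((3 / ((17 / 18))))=289 / 2592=0.11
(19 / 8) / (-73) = -0.03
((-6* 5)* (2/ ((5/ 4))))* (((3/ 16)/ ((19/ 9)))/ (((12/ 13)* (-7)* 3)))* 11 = 1287/ 532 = 2.42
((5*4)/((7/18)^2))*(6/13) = 38880/637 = 61.04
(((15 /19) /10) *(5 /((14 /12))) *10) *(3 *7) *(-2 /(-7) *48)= 129600 /133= 974.44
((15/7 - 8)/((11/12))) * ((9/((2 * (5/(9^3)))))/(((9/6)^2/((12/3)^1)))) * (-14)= 5738688/55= 104339.78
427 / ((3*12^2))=427 / 432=0.99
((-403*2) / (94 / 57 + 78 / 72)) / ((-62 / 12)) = 35568 / 623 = 57.09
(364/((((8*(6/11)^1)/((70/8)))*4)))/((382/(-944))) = -2067065/4584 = -450.93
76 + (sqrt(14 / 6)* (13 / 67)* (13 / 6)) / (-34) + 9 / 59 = 4493 / 59- 169* sqrt(21) / 41004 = 76.13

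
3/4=0.75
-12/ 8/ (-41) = 3/ 82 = 0.04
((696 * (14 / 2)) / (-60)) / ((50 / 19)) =-3857 / 125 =-30.86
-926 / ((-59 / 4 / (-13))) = -48152 / 59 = -816.14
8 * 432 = 3456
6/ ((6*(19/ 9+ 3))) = 9/ 46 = 0.20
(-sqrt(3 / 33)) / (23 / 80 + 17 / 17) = -80*sqrt(11) / 1133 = -0.23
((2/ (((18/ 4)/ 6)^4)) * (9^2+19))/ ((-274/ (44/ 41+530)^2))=-1348571238400/ 2072673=-650643.51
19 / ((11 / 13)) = 247 / 11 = 22.45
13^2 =169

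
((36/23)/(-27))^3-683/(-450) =24926983/16425450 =1.52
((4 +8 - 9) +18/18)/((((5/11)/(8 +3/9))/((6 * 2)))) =880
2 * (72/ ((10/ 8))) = 576/ 5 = 115.20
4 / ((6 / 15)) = 10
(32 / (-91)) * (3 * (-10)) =10.55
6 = 6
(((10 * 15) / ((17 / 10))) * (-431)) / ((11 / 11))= -646500 / 17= -38029.41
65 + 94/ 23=1589/ 23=69.09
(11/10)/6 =11/60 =0.18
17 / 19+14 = 283 / 19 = 14.89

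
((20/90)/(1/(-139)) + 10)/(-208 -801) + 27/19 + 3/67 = 17184470/11560113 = 1.49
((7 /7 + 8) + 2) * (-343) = -3773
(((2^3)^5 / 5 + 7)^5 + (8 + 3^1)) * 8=303848996763473360948944 / 3125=97231678964311475503.66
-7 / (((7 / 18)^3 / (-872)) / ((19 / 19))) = 5085504 / 49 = 103785.80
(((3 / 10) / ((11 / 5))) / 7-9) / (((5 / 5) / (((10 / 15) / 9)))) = -461 / 693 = -0.67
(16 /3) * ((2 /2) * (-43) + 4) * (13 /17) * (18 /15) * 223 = -42564.14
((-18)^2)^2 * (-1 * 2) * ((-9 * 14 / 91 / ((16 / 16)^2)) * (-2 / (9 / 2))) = -1679616 / 13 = -129201.23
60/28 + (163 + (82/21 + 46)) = 4516/21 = 215.05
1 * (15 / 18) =5 / 6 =0.83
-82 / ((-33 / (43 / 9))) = 3526 / 297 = 11.87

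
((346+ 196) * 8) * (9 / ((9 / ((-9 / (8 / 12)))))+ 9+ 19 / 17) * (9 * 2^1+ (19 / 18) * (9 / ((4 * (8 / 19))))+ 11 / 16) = -48523905 / 136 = -356793.42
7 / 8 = 0.88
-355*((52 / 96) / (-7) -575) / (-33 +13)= -6859523 / 672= -10207.62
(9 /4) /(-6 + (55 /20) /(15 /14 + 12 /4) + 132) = 513 /28882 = 0.02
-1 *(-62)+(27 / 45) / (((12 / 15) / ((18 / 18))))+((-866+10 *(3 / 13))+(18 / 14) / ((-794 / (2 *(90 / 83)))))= -9606675513 / 11994164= -800.95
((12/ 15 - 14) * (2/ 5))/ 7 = -0.75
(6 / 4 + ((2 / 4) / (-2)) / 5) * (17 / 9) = 493 / 180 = 2.74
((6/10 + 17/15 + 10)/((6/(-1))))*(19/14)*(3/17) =-836/1785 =-0.47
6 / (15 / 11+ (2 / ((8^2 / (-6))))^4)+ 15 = 6361447 / 327977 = 19.40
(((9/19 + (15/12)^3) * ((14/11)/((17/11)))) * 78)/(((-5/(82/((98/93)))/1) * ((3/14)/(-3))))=33965.51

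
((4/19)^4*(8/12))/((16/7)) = 224/390963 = 0.00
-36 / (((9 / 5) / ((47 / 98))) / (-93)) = 43710 / 49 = 892.04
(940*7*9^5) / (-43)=-388542420 / 43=-9035870.23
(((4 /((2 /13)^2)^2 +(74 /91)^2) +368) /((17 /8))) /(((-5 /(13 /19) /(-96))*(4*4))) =2984702124 /1028755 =2901.28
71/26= 2.73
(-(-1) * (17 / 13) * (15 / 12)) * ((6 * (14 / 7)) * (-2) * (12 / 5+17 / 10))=-2091 / 13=-160.85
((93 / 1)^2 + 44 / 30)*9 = 77854.20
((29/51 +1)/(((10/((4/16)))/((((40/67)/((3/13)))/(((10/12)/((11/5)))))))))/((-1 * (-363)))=416/563805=0.00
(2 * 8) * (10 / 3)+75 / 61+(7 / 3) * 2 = 3613 / 61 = 59.23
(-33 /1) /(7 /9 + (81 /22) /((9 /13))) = -6534 /1207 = -5.41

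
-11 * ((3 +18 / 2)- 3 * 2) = -66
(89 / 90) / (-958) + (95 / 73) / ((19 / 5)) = 2149003 / 6294060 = 0.34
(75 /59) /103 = 75 /6077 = 0.01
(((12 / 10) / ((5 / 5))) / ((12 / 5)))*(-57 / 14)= -57 / 28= -2.04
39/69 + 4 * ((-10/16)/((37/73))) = -7433/1702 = -4.37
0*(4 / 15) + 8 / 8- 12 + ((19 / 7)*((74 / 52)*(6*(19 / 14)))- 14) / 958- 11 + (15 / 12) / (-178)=-4777014457 / 217247576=-21.99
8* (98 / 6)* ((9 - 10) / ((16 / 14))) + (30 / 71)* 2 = -24173 / 213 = -113.49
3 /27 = 0.11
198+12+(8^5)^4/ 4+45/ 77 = 22193738963681820503/ 77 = 288230376151711954.58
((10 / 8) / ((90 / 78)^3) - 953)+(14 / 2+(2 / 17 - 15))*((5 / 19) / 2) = -831306169 / 872100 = -953.22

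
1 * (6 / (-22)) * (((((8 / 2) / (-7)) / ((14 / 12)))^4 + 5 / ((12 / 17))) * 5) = -224540635 / 23059204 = -9.74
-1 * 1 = -1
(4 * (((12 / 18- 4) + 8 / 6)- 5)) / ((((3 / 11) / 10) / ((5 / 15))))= -3080 / 9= -342.22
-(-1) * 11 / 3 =11 / 3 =3.67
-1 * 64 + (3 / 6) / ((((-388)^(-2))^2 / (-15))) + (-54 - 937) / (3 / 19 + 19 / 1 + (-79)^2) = -20217481485998541 / 118943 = -169976219584.16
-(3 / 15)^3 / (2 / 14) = -7 / 125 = -0.06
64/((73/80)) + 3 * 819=184481/73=2527.14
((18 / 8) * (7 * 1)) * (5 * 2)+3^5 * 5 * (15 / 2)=9270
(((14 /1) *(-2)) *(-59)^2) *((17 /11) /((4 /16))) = -6627824 /11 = -602529.45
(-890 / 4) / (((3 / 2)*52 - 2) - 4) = -445 / 144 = -3.09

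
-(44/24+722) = -723.83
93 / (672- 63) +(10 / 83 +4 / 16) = 35261 / 67396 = 0.52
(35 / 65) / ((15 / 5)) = 7 / 39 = 0.18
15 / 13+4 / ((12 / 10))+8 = 487 / 39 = 12.49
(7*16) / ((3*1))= 112 / 3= 37.33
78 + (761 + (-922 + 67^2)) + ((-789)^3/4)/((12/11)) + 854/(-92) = -41420306827/368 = -112555181.60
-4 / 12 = -1 / 3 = -0.33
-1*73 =-73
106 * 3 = 318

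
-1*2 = -2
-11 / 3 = -3.67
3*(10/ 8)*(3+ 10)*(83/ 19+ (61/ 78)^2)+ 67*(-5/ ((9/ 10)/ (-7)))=101309465/ 35568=2848.33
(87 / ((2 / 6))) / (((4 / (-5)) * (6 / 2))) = -435 / 4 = -108.75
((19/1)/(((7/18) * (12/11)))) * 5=3135/14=223.93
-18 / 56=-9 / 28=-0.32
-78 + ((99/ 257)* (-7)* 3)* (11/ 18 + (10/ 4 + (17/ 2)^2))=-706887/ 1028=-687.63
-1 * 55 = -55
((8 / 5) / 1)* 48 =76.80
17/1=17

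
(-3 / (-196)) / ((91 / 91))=3 / 196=0.02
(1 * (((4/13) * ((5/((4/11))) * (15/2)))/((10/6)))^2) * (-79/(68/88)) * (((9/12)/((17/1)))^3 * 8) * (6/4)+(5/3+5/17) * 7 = -33142541375/1355044704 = -24.46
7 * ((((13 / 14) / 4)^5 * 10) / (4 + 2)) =1856465 / 236027904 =0.01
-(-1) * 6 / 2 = 3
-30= -30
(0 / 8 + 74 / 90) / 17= 37 / 765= 0.05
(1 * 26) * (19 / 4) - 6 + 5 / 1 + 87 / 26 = 1636 / 13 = 125.85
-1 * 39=-39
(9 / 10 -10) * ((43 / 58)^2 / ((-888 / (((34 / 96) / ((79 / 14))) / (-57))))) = -20022821 / 3228361367040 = -0.00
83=83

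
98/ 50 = 49/ 25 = 1.96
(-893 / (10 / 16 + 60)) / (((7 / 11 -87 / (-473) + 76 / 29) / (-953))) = 11673564793 / 2861500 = 4079.53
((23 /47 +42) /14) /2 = 1997 /1316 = 1.52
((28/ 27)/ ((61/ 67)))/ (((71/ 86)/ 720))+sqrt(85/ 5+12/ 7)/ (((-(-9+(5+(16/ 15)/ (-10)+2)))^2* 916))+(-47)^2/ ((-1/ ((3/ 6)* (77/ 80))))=-144917549/ 2078880+5625* sqrt(917)/ 160069168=-69.71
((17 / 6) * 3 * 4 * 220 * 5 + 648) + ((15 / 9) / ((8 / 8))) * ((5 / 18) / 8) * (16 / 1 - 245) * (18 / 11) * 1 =10038947 / 264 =38026.31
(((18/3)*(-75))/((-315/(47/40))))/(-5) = -47/140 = -0.34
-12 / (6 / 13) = -26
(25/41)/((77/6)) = 150/3157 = 0.05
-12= -12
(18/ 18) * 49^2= 2401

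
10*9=90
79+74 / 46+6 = 1992 / 23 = 86.61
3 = 3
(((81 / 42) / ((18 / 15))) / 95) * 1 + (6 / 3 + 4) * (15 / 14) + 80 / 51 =217439 / 27132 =8.01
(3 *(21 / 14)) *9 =81 / 2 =40.50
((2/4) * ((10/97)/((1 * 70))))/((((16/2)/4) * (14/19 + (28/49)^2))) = 133/384120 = 0.00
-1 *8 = -8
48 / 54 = 0.89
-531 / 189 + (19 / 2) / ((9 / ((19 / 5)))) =757 / 630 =1.20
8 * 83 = 664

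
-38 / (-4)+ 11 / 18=91 / 9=10.11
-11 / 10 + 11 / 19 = -99 / 190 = -0.52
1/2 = 0.50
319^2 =101761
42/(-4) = -21/2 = -10.50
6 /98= 3 /49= 0.06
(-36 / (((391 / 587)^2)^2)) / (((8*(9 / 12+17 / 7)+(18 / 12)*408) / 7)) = -104717915861202 / 52144270959191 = -2.01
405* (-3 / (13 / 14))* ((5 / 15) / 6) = -945 / 13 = -72.69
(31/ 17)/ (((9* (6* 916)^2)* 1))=31/ 4621520448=0.00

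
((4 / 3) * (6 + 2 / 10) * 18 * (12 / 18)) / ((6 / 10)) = 496 / 3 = 165.33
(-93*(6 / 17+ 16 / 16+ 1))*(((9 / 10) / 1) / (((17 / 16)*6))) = -8928 / 289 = -30.89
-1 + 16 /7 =9 /7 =1.29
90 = 90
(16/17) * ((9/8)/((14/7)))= 9/17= 0.53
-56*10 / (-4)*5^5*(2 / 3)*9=2625000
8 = 8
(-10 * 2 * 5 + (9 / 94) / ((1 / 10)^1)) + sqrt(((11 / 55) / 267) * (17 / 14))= -4655 / 47 + sqrt(317730) / 18690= -99.01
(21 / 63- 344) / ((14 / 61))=-62891 / 42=-1497.40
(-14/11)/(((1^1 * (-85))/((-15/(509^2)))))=-42/48448147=-0.00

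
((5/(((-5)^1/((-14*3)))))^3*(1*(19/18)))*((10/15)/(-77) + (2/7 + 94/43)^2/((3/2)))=6464813992/20339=317853.09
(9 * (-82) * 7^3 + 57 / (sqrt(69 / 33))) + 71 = -253063 + 57 * sqrt(253) / 23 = -253023.58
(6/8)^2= 0.56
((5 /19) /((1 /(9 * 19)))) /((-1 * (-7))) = 45 /7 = 6.43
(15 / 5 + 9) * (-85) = -1020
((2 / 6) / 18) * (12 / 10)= 1 / 45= 0.02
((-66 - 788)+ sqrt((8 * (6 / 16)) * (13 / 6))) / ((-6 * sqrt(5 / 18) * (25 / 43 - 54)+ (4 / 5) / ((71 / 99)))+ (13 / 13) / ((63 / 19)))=-42191515612609650 * sqrt(10) / 26389382733725849 - 1310596984305 * sqrt(26) / 52778765467451698+ 49404585026475 * sqrt(65) / 26389382733725849+ 1119249824596470 / 26389382733725849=-5.00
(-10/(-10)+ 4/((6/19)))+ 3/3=44/3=14.67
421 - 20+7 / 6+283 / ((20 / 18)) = 9853 / 15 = 656.87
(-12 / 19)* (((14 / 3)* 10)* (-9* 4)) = 20160 / 19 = 1061.05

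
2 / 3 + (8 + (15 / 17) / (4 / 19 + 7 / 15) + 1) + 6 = 167032 / 9843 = 16.97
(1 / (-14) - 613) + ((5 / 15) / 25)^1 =-643711 / 1050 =-613.06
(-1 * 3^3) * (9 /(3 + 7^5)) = -243 /16810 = -0.01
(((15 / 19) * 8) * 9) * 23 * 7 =173880 / 19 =9151.58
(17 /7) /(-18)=-17 /126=-0.13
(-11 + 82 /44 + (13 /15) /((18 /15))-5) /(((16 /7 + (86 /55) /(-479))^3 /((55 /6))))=-2602776191764450625 /251690180194779633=-10.34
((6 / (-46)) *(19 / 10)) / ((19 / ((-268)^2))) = -107736 / 115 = -936.83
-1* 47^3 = -103823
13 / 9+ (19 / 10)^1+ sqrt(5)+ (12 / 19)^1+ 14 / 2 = sqrt(5)+ 18769 / 1710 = 13.21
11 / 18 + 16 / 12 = 35 / 18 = 1.94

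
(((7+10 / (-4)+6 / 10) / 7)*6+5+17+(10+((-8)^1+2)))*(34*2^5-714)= 397562 / 35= 11358.91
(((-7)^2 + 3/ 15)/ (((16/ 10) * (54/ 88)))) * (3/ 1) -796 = -1937/ 3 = -645.67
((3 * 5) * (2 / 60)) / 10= 1 / 20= 0.05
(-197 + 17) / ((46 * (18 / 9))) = -45 / 23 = -1.96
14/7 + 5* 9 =47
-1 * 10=-10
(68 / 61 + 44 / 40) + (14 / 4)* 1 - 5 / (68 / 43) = 52949 / 20740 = 2.55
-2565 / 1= -2565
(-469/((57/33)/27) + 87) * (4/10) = -55056/19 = -2897.68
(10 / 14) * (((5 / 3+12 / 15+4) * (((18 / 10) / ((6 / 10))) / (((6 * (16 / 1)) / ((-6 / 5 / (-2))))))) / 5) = 97 / 5600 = 0.02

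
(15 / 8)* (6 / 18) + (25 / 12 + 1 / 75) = 1633 / 600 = 2.72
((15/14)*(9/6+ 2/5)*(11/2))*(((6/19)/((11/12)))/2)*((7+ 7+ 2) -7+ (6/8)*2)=20.25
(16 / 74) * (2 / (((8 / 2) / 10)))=40 / 37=1.08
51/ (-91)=-51/ 91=-0.56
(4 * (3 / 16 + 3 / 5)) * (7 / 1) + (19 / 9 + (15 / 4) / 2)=9373 / 360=26.04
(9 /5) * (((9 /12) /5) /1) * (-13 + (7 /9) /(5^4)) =-109677 /31250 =-3.51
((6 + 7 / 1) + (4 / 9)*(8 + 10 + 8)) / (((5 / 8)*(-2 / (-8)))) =7072 / 45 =157.16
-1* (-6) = 6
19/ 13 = 1.46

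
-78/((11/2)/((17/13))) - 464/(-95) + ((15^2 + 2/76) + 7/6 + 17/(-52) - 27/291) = 3354114833/15812940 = 212.11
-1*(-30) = 30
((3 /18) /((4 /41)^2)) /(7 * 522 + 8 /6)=1681 /350912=0.00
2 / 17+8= 8.12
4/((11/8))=32/11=2.91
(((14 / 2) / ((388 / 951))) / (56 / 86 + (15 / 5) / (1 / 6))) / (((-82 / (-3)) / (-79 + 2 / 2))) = -33491367 / 12758216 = -2.63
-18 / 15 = -6 / 5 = -1.20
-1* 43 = -43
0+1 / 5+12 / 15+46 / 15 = 61 / 15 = 4.07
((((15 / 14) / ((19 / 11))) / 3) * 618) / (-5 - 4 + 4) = -3399 / 133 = -25.56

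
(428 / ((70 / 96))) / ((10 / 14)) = 20544 / 25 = 821.76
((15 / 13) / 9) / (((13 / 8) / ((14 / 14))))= 40 / 507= 0.08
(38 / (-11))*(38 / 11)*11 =-1444 / 11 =-131.27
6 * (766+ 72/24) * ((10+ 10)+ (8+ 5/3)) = 136882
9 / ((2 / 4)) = 18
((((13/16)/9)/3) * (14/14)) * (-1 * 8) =-13/54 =-0.24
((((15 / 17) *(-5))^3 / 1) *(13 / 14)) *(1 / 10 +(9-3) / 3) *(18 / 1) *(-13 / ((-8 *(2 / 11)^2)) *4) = -46585378125 / 78608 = -592628.97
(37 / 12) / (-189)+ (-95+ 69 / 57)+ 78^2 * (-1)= -266214007 / 43092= -6177.81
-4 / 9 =-0.44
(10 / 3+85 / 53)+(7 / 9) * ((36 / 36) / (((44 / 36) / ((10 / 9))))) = 29615 / 5247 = 5.64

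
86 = 86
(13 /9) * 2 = 26 /9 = 2.89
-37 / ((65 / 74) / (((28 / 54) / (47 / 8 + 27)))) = -306656 / 461565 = -0.66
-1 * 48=-48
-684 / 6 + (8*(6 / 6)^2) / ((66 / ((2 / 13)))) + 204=38618 / 429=90.02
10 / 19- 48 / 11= -802 / 209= -3.84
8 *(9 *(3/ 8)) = 27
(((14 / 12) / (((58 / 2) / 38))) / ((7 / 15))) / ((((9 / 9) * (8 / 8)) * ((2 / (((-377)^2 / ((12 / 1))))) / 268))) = 31194865 / 6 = 5199144.17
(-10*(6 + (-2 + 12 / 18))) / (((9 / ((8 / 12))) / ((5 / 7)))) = -200 / 81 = -2.47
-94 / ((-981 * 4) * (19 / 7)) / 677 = 329 / 25237206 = 0.00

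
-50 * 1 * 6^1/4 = -75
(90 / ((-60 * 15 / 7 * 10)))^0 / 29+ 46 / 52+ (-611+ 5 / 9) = -4136239 / 6786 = -609.53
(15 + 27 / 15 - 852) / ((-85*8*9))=58 / 425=0.14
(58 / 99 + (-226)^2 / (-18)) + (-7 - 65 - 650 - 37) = -118667 / 33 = -3595.97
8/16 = 1/2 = 0.50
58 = 58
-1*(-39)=39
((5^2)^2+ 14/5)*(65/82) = 40807/82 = 497.65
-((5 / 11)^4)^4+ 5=229748496729970180 / 45949729863572161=5.00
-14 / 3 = -4.67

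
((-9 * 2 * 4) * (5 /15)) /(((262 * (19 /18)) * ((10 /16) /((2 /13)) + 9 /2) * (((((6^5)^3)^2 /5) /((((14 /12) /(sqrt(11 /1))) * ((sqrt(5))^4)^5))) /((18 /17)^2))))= -341796875 * sqrt(11) /1284121181103226396845539328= -0.00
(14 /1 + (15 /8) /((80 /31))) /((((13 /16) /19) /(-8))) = -2755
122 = 122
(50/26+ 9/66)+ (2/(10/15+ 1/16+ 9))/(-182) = 1924385/934934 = 2.06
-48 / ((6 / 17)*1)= -136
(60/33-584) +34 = -6030/11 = -548.18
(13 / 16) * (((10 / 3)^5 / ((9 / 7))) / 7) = 81250 / 2187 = 37.15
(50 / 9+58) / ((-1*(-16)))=143 / 36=3.97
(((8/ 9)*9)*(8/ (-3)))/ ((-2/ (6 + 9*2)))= 256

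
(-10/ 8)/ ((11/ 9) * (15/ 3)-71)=45/ 2336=0.02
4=4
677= 677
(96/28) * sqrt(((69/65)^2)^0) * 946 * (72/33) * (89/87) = 1469568/203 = 7239.25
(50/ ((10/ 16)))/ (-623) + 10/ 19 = 4710/ 11837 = 0.40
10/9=1.11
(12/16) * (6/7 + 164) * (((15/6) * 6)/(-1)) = -25965/14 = -1854.64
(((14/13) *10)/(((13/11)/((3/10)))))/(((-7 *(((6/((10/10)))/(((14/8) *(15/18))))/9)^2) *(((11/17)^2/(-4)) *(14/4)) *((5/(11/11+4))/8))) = 151725/3718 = 40.81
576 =576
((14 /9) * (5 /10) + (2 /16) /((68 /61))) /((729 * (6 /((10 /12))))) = 21785 /128490624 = 0.00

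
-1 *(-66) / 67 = 66 / 67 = 0.99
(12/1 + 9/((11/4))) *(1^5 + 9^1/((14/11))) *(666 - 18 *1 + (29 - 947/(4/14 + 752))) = 2412631134/28963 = 83300.46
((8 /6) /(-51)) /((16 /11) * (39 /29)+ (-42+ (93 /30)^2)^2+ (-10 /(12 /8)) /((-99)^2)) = -3789720000 /152359375606159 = -0.00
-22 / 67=-0.33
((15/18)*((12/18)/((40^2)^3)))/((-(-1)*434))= 1/3199795200000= 0.00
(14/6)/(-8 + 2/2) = -1/3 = -0.33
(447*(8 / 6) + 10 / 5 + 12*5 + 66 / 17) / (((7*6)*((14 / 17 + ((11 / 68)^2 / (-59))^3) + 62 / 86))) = 288954041515377270784 / 28318733496065107809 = 10.20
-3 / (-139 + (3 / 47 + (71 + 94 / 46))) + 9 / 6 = 55044 / 35615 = 1.55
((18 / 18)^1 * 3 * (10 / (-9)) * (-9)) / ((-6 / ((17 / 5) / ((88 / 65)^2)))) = -71825 / 7744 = -9.27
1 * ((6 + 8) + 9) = 23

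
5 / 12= 0.42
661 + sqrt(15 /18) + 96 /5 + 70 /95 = sqrt(30) /6 + 64689 /95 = 681.85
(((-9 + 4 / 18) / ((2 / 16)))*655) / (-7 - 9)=51745 / 18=2874.72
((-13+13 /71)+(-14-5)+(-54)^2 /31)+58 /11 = 1634735 /24211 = 67.52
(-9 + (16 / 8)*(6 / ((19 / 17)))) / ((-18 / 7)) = -77 / 114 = -0.68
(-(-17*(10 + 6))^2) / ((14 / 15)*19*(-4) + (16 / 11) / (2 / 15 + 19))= 437939040 / 419431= 1044.13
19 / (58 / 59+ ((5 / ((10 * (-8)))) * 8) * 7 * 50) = -1121 / 10267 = -0.11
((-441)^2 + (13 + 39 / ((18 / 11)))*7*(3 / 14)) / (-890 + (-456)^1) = -778145 / 5384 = -144.53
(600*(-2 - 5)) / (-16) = 525 / 2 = 262.50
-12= -12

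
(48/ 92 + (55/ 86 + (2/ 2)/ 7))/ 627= 6019/ 2893814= 0.00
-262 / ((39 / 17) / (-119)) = 530026 / 39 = 13590.41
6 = 6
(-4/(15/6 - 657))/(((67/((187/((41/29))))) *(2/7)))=116/2747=0.04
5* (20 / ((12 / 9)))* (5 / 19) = 375 / 19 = 19.74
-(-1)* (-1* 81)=-81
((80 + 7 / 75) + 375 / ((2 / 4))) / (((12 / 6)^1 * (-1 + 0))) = -62257 / 150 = -415.05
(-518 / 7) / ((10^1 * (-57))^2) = -37 / 162450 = -0.00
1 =1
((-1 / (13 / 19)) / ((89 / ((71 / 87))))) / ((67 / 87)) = -1349 / 77519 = -0.02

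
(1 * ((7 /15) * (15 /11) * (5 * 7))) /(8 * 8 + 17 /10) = 0.34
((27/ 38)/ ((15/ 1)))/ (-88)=-9/ 16720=-0.00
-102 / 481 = -0.21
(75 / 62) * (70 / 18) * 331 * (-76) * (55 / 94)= -69242.31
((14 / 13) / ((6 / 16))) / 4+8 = 340 / 39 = 8.72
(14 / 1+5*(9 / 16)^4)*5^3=118788625 / 65536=1812.57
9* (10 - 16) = -54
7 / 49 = 1 / 7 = 0.14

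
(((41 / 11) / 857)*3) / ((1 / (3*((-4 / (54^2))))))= -41 / 763587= -0.00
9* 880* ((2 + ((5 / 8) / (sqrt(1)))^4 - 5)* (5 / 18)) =-3207325 / 512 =-6264.31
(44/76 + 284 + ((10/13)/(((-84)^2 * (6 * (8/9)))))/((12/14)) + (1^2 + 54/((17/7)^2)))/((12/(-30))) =-1696588645435/2302530048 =-736.84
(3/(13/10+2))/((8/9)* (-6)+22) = 3/55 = 0.05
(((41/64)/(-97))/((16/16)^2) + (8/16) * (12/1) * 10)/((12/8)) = 372439/9312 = 40.00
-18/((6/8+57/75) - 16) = 200/161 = 1.24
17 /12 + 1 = 29 /12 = 2.42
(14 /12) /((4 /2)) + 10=127 /12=10.58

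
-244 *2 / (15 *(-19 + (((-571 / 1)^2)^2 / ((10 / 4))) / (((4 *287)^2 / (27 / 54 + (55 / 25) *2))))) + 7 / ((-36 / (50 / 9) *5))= -1241230783265 / 5739657736374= -0.22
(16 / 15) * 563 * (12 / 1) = 36032 / 5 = 7206.40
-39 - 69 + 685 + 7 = 584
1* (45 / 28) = 45 / 28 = 1.61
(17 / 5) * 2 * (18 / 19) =612 / 95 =6.44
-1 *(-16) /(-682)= -8 /341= -0.02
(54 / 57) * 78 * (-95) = -7020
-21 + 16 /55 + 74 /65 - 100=-85493 /715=-119.57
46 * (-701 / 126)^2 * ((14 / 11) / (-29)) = -11302223 / 180873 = -62.49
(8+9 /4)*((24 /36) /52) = 41 /312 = 0.13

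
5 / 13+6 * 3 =239 / 13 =18.38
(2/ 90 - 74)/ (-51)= 3329/ 2295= 1.45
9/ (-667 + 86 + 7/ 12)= -108/ 6965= -0.02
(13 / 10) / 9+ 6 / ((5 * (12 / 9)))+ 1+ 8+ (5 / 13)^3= 998669 / 98865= 10.10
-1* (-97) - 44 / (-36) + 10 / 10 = 893 / 9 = 99.22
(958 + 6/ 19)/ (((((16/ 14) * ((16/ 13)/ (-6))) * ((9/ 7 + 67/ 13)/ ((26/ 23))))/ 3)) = -551291013/ 256082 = -2152.79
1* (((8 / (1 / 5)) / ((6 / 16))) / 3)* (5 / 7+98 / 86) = 65.91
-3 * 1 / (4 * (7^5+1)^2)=-3 / 1130035456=-0.00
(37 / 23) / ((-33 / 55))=-185 / 69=-2.68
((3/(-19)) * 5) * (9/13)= -135/247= -0.55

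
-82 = -82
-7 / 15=-0.47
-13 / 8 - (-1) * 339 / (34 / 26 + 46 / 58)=10543 / 66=159.74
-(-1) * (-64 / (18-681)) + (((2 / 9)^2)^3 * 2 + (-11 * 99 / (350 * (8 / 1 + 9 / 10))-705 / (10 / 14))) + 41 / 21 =-360474095427479 / 365851956015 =-985.30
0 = 0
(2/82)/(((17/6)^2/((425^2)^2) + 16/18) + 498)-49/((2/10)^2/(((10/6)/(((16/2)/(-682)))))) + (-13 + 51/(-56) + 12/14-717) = 268948177260545496349/1551725291667432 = 173322.03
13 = 13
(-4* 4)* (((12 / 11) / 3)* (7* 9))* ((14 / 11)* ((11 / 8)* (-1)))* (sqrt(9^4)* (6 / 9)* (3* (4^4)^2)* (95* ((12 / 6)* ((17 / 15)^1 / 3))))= 5377043202048 / 11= 488822109277.09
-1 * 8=-8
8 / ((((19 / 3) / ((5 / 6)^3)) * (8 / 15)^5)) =10546875 / 622592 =16.94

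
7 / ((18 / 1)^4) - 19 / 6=-332417 / 104976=-3.17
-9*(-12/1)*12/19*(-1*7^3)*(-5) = 2222640/19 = 116981.05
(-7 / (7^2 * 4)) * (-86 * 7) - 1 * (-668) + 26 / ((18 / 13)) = 12749 / 18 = 708.28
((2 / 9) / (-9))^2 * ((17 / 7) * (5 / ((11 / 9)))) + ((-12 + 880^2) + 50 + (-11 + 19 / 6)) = 86942177771 / 112266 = 774430.17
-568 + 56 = -512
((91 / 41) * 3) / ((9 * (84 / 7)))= 91 / 1476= 0.06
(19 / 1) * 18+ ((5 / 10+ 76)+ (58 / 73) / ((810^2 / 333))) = 556783399 / 1330425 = 418.50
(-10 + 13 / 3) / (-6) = 17 / 18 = 0.94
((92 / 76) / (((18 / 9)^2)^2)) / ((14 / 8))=23 / 532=0.04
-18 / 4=-9 / 2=-4.50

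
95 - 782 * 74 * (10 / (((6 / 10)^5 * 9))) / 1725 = -2521705 / 6561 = -384.35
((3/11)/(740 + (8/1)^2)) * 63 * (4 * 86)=7.35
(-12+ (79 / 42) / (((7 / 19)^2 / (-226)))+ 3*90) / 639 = -2957165 / 657531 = -4.50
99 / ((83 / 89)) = 8811 / 83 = 106.16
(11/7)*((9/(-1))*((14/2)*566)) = -56034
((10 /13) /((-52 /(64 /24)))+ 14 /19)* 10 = 67180 /9633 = 6.97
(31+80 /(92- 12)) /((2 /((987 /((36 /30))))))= 13160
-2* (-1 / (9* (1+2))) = 2 / 27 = 0.07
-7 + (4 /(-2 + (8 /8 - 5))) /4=-43 /6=-7.17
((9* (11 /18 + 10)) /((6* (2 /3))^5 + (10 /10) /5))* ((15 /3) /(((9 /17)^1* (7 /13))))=1055275 /645246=1.64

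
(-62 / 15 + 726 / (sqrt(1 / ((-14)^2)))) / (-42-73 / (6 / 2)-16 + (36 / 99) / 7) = -11734646 / 95035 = -123.48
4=4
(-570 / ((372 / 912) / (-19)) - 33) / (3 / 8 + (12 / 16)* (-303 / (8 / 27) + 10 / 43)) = -377050144 / 10897461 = -34.60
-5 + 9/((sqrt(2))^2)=-0.50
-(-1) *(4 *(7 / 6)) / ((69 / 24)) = 112 / 69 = 1.62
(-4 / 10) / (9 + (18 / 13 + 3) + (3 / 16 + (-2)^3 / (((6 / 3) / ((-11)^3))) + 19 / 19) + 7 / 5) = -416 / 5553571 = -0.00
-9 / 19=-0.47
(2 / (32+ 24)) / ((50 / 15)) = 3 / 280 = 0.01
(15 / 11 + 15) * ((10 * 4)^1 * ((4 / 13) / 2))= 14400 / 143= 100.70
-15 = -15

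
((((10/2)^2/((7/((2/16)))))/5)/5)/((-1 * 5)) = -1/280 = -0.00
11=11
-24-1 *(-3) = -21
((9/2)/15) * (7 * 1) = 2.10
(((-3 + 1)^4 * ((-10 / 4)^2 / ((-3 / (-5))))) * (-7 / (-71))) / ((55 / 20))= 14000 / 2343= 5.98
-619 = -619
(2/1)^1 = 2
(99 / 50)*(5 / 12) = 33 / 40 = 0.82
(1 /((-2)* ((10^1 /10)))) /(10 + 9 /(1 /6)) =-1 /128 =-0.01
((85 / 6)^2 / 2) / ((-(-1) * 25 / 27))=867 / 8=108.38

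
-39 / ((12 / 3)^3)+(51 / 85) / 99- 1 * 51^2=-27472931 / 10560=-2601.60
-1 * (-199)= 199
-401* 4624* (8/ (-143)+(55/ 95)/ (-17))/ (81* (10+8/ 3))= 226706152/ 1393821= 162.65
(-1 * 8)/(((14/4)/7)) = -16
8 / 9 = 0.89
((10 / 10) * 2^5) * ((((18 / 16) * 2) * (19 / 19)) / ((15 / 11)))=264 / 5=52.80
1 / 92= 0.01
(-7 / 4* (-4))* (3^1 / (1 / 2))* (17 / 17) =42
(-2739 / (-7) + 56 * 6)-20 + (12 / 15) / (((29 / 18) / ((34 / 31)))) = 707.83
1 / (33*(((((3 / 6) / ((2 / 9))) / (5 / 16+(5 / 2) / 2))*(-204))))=-25 / 242352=-0.00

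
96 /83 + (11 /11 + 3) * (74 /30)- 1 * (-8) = 23684 /1245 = 19.02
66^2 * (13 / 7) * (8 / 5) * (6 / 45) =302016 / 175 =1725.81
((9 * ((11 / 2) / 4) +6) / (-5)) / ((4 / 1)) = -147 / 160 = -0.92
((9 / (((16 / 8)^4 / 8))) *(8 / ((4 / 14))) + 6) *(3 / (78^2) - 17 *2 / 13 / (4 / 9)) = -131263 / 169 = -776.70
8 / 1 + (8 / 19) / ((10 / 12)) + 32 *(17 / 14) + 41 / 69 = 2200489 / 45885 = 47.96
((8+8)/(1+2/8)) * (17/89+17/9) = 106624/4005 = 26.62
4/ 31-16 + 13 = -89/ 31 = -2.87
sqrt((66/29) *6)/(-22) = -3 *sqrt(319)/319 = -0.17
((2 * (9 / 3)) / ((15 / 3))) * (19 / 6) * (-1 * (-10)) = 38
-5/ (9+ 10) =-5/ 19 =-0.26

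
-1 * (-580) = 580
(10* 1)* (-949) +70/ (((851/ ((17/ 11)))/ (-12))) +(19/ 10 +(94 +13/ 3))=-9391.29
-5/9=-0.56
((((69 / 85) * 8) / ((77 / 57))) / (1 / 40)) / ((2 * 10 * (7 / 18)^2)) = 20388672 / 320705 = 63.57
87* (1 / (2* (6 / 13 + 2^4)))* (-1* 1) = -1131 / 428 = -2.64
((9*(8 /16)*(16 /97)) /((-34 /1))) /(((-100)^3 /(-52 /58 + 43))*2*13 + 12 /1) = 0.00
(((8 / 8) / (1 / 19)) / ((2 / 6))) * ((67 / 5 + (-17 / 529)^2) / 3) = 356265048 / 1399205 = 254.62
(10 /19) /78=5 /741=0.01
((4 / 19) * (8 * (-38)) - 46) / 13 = -110 / 13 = -8.46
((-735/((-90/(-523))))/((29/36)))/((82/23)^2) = -40670049/97498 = -417.14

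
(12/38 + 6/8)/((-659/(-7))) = 567/50084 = 0.01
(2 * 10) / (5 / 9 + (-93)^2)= 90 / 38923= 0.00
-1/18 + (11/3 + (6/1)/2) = 119/18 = 6.61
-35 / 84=-5 / 12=-0.42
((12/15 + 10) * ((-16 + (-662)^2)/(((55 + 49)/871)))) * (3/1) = 594565839/5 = 118913167.80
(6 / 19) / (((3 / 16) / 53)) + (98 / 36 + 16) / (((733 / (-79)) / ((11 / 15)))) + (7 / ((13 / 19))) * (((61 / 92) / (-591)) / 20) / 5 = 777733350498601 / 8859694474800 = 87.78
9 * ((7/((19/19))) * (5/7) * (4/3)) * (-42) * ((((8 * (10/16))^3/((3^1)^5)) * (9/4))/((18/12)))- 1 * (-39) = -17149/9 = -1905.44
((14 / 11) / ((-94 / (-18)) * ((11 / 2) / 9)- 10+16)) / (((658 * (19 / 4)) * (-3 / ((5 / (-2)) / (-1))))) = -540 / 14626447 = -0.00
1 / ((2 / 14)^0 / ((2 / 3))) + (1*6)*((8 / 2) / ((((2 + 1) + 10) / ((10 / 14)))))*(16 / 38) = 6338 / 5187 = 1.22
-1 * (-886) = 886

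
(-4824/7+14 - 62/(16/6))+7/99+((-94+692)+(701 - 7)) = 1645675/2772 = 593.68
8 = 8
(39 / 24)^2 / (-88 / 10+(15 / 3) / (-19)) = -16055 / 55104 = -0.29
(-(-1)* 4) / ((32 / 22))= 11 / 4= 2.75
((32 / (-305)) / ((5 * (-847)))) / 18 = 16 / 11625075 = 0.00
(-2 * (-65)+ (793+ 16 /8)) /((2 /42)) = 19425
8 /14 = 4 /7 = 0.57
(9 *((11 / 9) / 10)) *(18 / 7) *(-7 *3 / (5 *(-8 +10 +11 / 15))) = -4.35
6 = 6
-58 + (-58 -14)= -130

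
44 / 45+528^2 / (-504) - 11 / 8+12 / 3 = -1384841 / 2520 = -549.54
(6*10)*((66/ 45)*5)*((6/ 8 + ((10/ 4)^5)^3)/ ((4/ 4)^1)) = 1678468148555/ 4096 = 409782262.83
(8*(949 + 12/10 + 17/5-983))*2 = -2352/5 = -470.40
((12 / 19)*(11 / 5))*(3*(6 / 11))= 216 / 95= 2.27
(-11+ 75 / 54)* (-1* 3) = 28.83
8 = 8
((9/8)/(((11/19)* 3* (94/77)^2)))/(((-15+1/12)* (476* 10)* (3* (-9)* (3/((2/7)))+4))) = 13167/601214517280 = 0.00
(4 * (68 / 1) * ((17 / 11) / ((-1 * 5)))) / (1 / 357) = -1650768 / 55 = -30013.96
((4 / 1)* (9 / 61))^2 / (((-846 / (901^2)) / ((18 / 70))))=-526047048 / 6121045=-85.94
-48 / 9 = -16 / 3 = -5.33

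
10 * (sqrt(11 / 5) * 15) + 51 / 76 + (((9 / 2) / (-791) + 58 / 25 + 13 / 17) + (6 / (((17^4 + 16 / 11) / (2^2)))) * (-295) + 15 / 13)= 490193225863787 / 101717818484100 + 30 * sqrt(55)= 227.31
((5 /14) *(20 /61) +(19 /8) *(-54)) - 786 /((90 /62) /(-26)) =357399011 /25620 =13950.00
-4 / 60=-1 / 15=-0.07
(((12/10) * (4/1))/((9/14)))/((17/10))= 224/51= 4.39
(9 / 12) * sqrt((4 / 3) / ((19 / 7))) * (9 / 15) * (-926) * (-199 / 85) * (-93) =-25706223 * sqrt(399) / 8075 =-63589.03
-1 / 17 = -0.06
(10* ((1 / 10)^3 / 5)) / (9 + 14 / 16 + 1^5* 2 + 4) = 2 / 15875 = 0.00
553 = 553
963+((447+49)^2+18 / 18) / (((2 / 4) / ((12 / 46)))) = 2974353 / 23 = 129319.70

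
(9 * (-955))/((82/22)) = -94545/41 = -2305.98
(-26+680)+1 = 655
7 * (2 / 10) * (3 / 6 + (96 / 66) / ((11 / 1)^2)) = 9541 / 13310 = 0.72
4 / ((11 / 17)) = 68 / 11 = 6.18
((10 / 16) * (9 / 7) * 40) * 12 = 2700 / 7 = 385.71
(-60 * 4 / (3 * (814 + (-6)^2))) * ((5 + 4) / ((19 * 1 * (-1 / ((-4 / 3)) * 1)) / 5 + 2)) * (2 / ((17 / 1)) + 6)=-1.07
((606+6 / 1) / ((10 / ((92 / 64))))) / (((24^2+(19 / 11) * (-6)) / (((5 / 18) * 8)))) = 253 / 732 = 0.35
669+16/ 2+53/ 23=15624/ 23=679.30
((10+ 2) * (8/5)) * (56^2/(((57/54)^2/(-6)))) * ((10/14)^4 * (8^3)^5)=-52529986053649465344000/17689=-2969641362069617578.38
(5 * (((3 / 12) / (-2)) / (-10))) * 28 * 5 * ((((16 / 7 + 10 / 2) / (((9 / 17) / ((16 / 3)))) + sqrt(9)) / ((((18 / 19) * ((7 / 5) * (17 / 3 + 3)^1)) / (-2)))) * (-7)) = 2286175 / 2808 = 814.16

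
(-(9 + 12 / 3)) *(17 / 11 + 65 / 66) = -2171 / 66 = -32.89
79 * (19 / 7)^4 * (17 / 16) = 175021103 / 38416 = 4555.94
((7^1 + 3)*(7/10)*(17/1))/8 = 119/8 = 14.88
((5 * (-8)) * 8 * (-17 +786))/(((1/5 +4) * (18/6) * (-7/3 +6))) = -1230400/231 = -5326.41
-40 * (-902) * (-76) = -2742080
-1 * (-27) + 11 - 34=4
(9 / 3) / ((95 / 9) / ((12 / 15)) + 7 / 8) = 216 / 1013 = 0.21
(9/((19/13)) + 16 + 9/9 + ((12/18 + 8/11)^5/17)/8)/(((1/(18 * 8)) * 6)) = 2345775213664/4213577313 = 556.72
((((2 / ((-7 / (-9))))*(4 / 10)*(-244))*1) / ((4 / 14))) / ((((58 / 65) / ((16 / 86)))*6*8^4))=-2379 / 319232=-0.01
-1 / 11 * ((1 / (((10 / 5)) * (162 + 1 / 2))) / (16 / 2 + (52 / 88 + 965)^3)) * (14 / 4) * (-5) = 484 / 89014932695845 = 0.00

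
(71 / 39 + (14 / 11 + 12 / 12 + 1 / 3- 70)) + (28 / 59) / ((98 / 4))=-65.55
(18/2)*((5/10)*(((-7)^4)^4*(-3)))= -897289125379227/2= -448644562689613.50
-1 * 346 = -346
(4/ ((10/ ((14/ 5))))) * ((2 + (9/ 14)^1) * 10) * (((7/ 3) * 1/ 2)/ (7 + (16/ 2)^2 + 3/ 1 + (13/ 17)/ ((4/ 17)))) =2072/ 4635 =0.45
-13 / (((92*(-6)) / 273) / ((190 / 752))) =112385 / 69184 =1.62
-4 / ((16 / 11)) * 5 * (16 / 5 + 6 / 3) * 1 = -143 / 2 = -71.50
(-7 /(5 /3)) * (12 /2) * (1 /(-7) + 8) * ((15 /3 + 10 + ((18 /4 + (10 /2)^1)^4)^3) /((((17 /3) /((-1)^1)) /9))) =5916190778828077473 /34816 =169927354630861.60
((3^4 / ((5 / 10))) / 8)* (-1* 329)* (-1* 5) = 133245 / 4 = 33311.25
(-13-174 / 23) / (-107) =473 / 2461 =0.19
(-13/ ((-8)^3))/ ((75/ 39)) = 169/ 12800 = 0.01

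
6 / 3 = 2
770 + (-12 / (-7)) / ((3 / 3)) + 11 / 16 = 86509 / 112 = 772.40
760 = 760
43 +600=643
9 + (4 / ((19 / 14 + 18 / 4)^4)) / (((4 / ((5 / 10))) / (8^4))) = 30349097 / 2825761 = 10.74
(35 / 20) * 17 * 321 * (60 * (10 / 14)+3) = 1751697 / 4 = 437924.25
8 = 8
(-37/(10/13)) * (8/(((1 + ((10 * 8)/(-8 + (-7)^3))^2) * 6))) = -39506454/648005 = -60.97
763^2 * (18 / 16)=5239521 / 8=654940.12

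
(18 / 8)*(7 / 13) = 63 / 52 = 1.21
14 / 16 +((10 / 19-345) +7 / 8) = -26047 / 76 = -342.72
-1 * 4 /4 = -1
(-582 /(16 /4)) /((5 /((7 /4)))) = -2037 /40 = -50.92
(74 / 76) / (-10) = -37 / 380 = -0.10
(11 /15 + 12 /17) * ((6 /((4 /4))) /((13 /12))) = 8808 /1105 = 7.97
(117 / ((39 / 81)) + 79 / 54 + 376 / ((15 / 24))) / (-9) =-228437 / 2430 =-94.01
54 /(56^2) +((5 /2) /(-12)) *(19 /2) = -1.96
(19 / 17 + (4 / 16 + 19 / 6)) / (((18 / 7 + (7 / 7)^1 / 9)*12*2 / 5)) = 32375 / 91936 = 0.35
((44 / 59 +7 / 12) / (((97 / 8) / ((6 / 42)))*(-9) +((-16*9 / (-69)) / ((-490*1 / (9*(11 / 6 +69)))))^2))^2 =5713929825358997284 / 1851157160028896397008769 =0.00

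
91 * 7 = 637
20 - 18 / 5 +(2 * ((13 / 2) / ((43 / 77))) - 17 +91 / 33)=180473 / 7095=25.44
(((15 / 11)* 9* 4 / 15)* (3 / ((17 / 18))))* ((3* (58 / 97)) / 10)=169128 / 90695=1.86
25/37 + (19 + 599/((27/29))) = 662383/999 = 663.05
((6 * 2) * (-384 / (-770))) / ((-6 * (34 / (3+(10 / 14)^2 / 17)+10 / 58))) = -4684544 / 53512305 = -0.09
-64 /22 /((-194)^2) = -8 /103499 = -0.00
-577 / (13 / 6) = -3462 / 13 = -266.31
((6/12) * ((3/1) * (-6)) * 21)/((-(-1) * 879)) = -63/293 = -0.22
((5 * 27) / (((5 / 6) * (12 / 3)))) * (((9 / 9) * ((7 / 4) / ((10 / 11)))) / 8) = 6237 / 640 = 9.75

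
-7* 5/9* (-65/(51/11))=25025/459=54.52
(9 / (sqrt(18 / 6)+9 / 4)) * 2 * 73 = 15768 / 11 - 7008 * sqrt(3) / 11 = 329.98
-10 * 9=-90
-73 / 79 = -0.92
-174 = -174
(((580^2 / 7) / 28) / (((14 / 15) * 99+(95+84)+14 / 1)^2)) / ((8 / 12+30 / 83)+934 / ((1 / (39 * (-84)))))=-26176125 / 3801053663850058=-0.00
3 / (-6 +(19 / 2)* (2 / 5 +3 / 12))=120 / 7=17.14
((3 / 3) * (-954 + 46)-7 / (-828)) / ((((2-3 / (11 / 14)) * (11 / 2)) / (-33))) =-8269987 / 2760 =-2996.37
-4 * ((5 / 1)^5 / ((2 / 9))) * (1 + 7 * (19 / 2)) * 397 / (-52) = 1507359375 / 52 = 28987680.29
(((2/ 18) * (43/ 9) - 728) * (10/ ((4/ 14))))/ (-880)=412475/ 14256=28.93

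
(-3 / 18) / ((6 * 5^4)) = -1 / 22500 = -0.00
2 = 2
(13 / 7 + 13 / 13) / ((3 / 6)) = 40 / 7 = 5.71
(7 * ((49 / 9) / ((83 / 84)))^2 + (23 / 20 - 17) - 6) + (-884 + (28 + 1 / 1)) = -664.33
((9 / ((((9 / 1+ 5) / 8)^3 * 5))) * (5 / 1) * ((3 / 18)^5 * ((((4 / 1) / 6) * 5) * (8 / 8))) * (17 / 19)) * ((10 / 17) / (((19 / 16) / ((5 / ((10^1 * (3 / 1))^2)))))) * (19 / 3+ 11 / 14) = 23920 / 1895606307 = 0.00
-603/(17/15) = -9045/17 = -532.06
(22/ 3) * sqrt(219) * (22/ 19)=484 * sqrt(219)/ 57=125.66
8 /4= 2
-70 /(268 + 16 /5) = -175 /678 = -0.26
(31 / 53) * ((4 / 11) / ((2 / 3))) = 186 / 583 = 0.32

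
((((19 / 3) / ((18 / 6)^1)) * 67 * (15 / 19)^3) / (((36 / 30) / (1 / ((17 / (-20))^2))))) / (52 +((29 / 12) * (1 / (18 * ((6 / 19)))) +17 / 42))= 75978000000 / 50002072817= 1.52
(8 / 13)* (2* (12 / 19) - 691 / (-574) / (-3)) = 0.53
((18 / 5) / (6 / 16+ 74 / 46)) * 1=3312 / 1825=1.81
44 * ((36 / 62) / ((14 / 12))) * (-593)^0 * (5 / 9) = 2640 / 217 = 12.17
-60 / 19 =-3.16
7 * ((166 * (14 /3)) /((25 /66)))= 357896 /25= 14315.84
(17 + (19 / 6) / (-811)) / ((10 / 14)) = 578921 / 24330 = 23.79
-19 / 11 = -1.73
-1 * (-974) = 974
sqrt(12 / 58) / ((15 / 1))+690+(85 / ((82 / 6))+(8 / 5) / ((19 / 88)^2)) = sqrt(174) / 435+54063757 / 74005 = 730.57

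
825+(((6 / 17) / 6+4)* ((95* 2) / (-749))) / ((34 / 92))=177977265 / 216461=822.21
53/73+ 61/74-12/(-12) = 13777/5402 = 2.55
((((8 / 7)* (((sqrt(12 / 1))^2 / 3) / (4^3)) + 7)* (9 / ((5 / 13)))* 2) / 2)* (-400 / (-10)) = 46332 / 7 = 6618.86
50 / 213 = 0.23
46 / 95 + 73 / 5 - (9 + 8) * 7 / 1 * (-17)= 193618 / 95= 2038.08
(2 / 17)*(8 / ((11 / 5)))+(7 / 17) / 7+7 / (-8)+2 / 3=1249 / 4488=0.28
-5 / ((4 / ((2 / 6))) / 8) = -10 / 3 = -3.33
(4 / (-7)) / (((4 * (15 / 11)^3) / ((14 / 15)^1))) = -2662 / 50625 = -0.05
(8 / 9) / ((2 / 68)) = 272 / 9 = 30.22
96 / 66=16 / 11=1.45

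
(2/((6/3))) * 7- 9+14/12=-5/6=-0.83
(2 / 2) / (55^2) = 1 / 3025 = 0.00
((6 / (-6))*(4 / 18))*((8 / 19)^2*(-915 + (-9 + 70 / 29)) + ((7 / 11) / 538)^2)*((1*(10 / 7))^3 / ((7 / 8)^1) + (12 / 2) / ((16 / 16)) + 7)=37286650837878705 / 62880971930854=592.97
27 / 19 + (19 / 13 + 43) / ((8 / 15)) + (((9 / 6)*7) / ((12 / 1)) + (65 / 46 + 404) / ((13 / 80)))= 117279061 / 45448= 2580.51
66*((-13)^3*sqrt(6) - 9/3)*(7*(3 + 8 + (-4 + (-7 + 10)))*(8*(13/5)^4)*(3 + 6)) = -4174533338976*sqrt(6)/125 - 5700318624/125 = -81849415306.82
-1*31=-31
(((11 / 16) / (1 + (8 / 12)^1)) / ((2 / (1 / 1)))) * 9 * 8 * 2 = 297 / 10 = 29.70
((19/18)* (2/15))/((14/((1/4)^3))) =19/120960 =0.00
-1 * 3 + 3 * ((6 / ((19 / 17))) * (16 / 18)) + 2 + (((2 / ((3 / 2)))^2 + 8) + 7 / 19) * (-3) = -976 / 57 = -17.12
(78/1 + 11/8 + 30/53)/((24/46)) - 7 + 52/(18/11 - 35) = 270126287/1867296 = 144.66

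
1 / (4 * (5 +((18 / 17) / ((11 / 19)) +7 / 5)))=935 / 30776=0.03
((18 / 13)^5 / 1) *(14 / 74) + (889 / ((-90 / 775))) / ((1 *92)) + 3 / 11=-20513871617641 / 250248511656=-81.97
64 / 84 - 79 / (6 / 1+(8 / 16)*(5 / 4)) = -11.16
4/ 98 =2/ 49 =0.04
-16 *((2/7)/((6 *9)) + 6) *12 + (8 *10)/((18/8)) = -70400/63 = -1117.46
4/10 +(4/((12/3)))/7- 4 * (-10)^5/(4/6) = 21000019/35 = 600000.54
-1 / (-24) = 1 / 24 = 0.04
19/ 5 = 3.80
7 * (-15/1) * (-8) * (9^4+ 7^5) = 19629120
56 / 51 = 1.10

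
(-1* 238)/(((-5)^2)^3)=-238/15625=-0.02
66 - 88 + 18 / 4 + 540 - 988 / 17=15789 / 34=464.38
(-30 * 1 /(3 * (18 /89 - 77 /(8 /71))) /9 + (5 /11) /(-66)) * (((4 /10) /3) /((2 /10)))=-5573245 /1589130873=-0.00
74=74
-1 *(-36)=36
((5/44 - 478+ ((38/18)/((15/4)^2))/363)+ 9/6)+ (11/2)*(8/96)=-2798739943/5880600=-475.93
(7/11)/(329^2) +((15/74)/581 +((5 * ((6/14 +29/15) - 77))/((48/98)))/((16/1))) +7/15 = -141874370858261/3008768273280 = -47.15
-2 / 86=-1 / 43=-0.02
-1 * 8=-8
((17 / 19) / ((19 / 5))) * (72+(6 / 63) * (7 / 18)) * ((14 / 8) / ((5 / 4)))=231455 / 9747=23.75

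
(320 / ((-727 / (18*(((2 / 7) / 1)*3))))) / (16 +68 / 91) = -37440 / 92329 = -0.41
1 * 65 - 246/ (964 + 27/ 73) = 4557977/ 70399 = 64.74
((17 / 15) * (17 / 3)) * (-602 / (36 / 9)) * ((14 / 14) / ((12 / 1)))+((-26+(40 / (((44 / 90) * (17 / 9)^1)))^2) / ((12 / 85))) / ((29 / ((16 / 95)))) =-5424780883 / 1224079560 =-4.43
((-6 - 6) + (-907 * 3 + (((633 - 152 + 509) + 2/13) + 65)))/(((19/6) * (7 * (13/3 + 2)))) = -2952/247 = -11.95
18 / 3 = 6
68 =68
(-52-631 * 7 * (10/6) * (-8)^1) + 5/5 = 176527/3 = 58842.33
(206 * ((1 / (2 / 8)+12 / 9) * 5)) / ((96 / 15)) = 2575 / 3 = 858.33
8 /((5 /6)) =48 /5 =9.60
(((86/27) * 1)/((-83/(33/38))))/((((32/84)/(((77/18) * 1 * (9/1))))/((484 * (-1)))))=30848587/18924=1630.13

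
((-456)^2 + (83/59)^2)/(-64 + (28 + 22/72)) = -5211591156/894617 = -5825.50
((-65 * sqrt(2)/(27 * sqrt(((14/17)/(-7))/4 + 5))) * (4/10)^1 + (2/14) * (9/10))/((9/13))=13/70 - 52 * sqrt(17)/243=-0.70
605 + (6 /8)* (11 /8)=606.03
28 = 28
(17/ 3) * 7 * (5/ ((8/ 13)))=7735/ 24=322.29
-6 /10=-3 /5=-0.60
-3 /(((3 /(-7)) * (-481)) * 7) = -1 /481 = -0.00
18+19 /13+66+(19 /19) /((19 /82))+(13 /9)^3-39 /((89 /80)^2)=87402196714 /1426279023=61.28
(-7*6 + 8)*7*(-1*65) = 15470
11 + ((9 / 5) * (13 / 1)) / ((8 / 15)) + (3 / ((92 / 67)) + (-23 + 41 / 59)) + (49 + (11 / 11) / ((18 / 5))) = 8210309 / 97704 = 84.03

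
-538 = -538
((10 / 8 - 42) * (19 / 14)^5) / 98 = -403604137 / 210827008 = -1.91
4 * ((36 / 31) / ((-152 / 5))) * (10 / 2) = -450 / 589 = -0.76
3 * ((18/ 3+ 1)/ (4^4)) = 21/ 256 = 0.08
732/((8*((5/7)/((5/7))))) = 183/2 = 91.50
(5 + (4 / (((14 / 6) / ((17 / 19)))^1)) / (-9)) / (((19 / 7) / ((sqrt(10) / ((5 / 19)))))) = 1927*sqrt(10) / 285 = 21.38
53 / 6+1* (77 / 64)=1927 / 192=10.04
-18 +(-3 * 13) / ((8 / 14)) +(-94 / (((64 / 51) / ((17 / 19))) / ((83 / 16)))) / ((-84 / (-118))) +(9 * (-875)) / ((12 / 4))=-435766511 / 136192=-3199.65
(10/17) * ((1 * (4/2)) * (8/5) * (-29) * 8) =-7424/17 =-436.71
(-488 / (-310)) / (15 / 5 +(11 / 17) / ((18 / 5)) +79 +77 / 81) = 671976 / 35485855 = 0.02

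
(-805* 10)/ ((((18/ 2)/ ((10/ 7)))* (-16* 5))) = 575/ 36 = 15.97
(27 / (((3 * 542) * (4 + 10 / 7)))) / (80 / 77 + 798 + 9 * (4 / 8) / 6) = 4851 / 1268378915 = 0.00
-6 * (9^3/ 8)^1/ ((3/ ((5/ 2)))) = -3645/ 8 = -455.62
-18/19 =-0.95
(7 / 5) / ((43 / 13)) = 91 / 215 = 0.42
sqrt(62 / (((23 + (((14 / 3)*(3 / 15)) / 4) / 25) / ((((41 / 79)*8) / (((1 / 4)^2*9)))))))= 80*sqrt(51982743390) / 4089909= 4.46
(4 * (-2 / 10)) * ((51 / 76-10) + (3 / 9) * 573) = -13807 / 95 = -145.34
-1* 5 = -5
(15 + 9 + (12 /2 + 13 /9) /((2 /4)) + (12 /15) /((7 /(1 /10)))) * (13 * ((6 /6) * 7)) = 3539.93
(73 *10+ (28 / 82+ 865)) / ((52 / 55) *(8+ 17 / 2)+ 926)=327045 / 193028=1.69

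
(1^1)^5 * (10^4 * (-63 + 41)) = -220000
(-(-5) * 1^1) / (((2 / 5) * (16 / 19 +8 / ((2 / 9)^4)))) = 0.00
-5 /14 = -0.36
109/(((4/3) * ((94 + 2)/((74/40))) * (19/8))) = 4033/6080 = 0.66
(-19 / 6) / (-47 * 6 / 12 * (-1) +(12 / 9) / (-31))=-589 / 4363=-0.13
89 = 89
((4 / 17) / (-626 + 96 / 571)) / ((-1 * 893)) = 1142 / 2712465175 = 0.00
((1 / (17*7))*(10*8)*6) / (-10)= -48 / 119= -0.40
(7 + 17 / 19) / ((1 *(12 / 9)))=225 / 38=5.92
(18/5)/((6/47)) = 141/5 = 28.20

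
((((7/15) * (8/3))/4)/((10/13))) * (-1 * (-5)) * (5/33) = 91/297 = 0.31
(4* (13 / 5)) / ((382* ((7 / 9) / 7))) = 234 / 955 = 0.25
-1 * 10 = -10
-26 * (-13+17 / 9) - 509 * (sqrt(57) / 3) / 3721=288.54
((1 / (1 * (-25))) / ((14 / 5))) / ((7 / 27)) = -27 / 490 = -0.06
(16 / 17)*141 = 2256 / 17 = 132.71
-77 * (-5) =385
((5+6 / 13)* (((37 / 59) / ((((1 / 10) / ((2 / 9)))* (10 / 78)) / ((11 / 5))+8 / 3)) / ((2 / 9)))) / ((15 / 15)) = 1560438 / 272639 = 5.72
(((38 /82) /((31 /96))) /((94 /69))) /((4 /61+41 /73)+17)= 140109192 /2344498039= 0.06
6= 6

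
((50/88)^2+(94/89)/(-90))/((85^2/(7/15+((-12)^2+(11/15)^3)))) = 53604831659/8594029125000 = 0.01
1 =1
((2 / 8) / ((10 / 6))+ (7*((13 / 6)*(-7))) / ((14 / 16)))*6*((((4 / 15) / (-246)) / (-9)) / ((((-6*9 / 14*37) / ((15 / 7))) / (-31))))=-225401 / 5529465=-0.04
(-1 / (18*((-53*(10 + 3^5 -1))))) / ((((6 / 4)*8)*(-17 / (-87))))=29 / 16347744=0.00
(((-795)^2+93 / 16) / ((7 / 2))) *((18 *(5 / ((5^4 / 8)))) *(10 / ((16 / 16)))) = 364049748 / 175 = 2080284.27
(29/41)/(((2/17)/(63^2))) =1956717/82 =23862.40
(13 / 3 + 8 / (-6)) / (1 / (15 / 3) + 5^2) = 5 / 42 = 0.12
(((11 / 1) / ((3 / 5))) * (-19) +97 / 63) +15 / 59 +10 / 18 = -428674 / 1239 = -345.98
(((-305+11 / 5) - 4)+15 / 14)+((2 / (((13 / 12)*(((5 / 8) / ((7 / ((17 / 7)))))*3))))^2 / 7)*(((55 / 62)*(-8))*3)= -6999788083 / 21196994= -330.23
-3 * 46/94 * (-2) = 138/47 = 2.94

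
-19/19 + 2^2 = 3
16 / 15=1.07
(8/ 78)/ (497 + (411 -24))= 1/ 8619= 0.00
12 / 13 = 0.92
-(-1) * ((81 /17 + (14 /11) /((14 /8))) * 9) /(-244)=-9243 /45628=-0.20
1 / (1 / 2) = 2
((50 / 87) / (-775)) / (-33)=2 / 89001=0.00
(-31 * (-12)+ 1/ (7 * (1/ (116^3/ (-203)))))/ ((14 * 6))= -8899/ 1029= -8.65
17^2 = 289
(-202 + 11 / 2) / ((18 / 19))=-2489 / 12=-207.42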